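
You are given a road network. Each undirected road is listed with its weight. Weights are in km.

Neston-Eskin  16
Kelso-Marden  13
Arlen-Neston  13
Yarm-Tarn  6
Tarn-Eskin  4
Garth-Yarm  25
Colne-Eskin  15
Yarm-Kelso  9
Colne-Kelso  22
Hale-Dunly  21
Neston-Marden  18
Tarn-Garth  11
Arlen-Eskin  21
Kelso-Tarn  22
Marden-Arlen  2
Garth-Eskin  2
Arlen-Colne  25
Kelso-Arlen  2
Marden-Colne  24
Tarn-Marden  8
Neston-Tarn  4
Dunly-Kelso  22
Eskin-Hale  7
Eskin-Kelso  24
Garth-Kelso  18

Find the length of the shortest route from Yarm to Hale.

17 km

Running Dijkstra from Yarm:
Yarm: 0
Tarn: 6  (via Yarm)
Kelso: 9  (via Yarm)
Eskin: 10  (via Tarn)
Neston: 10  (via Tarn)
Arlen: 11  (via Kelso)
Garth: 12  (via Eskin)
Marden: 13  (via Arlen)
Hale: 17  (via Eskin)
Shortest route: Yarm → Tarn → Eskin → Hale = 17 km.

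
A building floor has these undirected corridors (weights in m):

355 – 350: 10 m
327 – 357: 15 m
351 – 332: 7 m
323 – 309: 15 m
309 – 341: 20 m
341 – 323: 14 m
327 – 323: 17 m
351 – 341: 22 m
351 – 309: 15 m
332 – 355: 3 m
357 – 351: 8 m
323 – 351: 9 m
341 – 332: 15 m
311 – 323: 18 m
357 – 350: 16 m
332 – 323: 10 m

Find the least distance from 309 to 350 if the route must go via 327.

63 m

Shortest 309→327: 309 → 323 → 327 = 32
Best 327 to 350: 327 → 357 → 350 costing 31
Total via 327: 32 + 31 = 63 m.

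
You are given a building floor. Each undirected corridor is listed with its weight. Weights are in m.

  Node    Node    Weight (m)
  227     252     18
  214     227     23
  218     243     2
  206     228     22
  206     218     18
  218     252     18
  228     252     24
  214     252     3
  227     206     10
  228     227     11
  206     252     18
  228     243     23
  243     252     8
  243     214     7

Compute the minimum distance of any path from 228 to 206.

Shortest distances from 228:
228: 0
227: 11  (via 228)
206: 21  (via 227)
Shortest route: 228–227–206 = 21 m.

21 m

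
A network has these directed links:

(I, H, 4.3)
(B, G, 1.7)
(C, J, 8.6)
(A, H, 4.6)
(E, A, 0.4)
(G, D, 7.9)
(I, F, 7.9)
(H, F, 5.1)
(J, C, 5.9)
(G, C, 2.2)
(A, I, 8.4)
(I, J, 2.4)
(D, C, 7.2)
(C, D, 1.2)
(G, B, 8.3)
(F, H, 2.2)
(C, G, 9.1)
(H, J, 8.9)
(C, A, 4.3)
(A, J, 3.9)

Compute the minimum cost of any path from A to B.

27.2

Compare a few routes:
A–H–J–C–G–B: 4.6+8.9+5.9+9.1+8.3 = 36.8
A–I–H–J–C–G–B: 8.4+4.3+8.9+5.9+9.1+8.3 = 44.9
A–I–J–C–G–B: 8.4+2.4+5.9+9.1+8.3 = 34.1
A–J–C–G–B: 3.9+5.9+9.1+8.3 = 27.2
Cheapest is A–J–C–G–B at 27.2.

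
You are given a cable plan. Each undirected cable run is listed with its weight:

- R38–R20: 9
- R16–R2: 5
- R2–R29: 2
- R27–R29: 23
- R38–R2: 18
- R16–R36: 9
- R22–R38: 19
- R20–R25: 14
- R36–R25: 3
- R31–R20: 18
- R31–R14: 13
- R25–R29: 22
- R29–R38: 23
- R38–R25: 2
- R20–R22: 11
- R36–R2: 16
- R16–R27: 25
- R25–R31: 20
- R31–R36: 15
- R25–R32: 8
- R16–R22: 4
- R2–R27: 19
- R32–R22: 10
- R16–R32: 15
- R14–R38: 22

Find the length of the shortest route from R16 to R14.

36

Enumerating some paths:
R16–R36–R31–R14: 9+15+13 = 37
R16–R36–R25–R38–R14: 9+3+2+22 = 36
The minimum is 36 via R16–R36–R25–R38–R14.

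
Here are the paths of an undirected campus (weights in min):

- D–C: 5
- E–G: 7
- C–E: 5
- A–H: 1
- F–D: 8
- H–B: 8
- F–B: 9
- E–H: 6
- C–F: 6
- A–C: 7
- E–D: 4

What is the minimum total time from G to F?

18 min

Running Dijkstra from G:
G: 0
E: 7  (via G)
D: 11  (via E)
C: 12  (via E)
H: 13  (via E)
A: 14  (via H)
F: 18  (via C)
Shortest route: G → E → C → F = 18 min.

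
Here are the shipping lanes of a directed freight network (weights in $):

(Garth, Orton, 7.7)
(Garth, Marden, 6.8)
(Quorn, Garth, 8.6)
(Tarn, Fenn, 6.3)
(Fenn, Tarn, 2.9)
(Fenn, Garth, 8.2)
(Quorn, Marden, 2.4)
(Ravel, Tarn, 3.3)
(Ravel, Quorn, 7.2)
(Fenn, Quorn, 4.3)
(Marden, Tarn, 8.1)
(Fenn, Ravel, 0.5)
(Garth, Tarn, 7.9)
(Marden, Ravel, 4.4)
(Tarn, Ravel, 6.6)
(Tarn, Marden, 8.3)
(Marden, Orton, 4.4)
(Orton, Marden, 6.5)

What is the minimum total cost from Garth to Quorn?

$18.4

Enumerating some paths:
Garth - Marden - Ravel - Quorn: 6.8+4.4+7.2 = 18.4
Garth - Tarn - Fenn - Quorn: 7.9+6.3+4.3 = 18.5
The minimum is $18.4 via Garth - Marden - Ravel - Quorn.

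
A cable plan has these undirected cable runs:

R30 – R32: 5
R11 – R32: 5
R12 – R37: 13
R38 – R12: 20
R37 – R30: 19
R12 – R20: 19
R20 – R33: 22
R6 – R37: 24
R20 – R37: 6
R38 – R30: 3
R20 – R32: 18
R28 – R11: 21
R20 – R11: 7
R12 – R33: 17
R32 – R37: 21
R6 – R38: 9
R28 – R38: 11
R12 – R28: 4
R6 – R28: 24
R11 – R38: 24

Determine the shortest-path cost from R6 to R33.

Shortest distances from R6:
R6: 0
R38: 9  (via R6)
R30: 12  (via R38)
R32: 17  (via R30)
R28: 20  (via R38)
R11: 22  (via R32)
R37: 24  (via R6)
R12: 24  (via R28)
R20: 29  (via R11)
R33: 41  (via R12)
Shortest route: R6 → R38 → R28 → R12 → R33 = 41.

41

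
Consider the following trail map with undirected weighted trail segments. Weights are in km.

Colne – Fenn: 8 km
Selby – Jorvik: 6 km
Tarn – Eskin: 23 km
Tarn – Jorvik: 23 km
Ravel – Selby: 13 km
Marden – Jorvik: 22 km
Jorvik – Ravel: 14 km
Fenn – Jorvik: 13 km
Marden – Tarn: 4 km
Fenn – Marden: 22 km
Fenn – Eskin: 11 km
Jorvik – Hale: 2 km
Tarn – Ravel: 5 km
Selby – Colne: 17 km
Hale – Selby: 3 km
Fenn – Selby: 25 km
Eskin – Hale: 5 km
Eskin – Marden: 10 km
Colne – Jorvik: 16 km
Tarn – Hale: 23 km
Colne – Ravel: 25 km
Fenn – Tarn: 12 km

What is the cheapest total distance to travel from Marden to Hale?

15 km

Enumerating some paths:
Marden → Tarn → Ravel → Jorvik → Hale: 4+5+14+2 = 25
Marden → Tarn → Ravel → Selby → Hale: 4+5+13+3 = 25
Marden → Eskin → Hale: 10+5 = 15
Marden → Jorvik → Hale: 22+2 = 24
The minimum is 15 km via Marden → Eskin → Hale.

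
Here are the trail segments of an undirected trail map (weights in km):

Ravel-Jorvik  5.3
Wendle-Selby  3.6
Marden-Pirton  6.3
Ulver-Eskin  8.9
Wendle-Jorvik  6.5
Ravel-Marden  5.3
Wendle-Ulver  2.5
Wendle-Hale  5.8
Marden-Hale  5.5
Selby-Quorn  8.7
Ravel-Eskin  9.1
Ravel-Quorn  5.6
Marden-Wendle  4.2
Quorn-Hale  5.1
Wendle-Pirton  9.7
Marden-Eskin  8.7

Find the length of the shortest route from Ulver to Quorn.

13.4 km

Running Dijkstra from Ulver:
Ulver: 0
Wendle: 2.5  (via Ulver)
Selby: 6.1  (via Wendle)
Marden: 6.7  (via Wendle)
Hale: 8.3  (via Wendle)
Eskin: 8.9  (via Ulver)
Jorvik: 9  (via Wendle)
Ravel: 12  (via Marden)
Pirton: 12.2  (via Wendle)
Quorn: 13.4  (via Hale)
Shortest route: Ulver–Wendle–Hale–Quorn = 13.4 km.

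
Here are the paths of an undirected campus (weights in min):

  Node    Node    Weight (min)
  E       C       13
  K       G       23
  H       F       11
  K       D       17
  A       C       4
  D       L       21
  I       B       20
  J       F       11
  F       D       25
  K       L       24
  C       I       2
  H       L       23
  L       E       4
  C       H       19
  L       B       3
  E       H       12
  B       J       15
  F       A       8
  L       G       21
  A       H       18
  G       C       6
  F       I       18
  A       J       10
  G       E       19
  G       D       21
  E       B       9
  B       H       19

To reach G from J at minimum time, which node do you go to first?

A

Candidate routes:
J - F - A - C - G: 11+8+4+6 = 29
J - A - C - G: 10+4+6 = 20
The minimum is 20 min via J - A - C - G.
So from J the first move is to A.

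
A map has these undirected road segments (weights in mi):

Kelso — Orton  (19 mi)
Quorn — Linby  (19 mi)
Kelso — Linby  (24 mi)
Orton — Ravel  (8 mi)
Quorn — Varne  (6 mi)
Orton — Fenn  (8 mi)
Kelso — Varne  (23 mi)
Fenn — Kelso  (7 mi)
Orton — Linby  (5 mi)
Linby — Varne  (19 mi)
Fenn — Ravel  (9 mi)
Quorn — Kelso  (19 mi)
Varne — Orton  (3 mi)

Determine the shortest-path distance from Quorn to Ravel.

17 mi

Shortest distances from Quorn:
Quorn: 0
Varne: 6  (via Quorn)
Orton: 9  (via Varne)
Linby: 14  (via Orton)
Fenn: 17  (via Orton)
Ravel: 17  (via Orton)
Shortest route: Quorn–Varne–Orton–Ravel = 17 mi.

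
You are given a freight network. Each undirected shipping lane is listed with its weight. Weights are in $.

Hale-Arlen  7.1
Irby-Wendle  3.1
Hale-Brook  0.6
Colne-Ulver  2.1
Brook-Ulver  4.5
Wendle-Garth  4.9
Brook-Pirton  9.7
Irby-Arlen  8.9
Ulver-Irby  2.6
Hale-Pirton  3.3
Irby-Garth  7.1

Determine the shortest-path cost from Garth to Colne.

$11.8

Shortest distances from Garth:
Garth: 0
Wendle: 4.9  (via Garth)
Irby: 7.1  (via Garth)
Ulver: 9.7  (via Irby)
Colne: 11.8  (via Ulver)
Shortest route: Garth–Irby–Ulver–Colne = $11.8.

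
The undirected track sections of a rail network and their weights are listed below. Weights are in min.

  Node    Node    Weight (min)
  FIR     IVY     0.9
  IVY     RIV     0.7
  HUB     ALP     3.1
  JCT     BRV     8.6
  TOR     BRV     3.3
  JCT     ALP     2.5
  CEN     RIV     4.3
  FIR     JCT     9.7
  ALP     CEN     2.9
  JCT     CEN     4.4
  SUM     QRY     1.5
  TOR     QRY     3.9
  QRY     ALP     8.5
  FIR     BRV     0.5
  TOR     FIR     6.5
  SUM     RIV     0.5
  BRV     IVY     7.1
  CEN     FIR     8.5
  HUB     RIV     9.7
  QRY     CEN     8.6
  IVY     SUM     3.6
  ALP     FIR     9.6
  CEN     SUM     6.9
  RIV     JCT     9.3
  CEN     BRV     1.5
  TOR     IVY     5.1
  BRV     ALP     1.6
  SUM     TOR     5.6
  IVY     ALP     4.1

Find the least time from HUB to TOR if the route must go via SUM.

Best HUB to SUM: HUB–ALP–BRV–FIR–IVY–RIV–SUM costing 7.3
Best SUM to TOR: SUM–QRY–TOR costing 5.4
Total via SUM: 7.3 + 5.4 = 12.7 min.

12.7 min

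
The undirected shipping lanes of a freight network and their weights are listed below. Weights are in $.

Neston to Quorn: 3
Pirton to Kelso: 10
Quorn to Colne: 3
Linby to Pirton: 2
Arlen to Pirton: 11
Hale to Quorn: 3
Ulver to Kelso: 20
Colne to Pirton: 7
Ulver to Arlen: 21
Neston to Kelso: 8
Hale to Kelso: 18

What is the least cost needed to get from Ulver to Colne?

$34

Shortest distances from Ulver:
Ulver: 0
Kelso: 20  (via Ulver)
Arlen: 21  (via Ulver)
Neston: 28  (via Kelso)
Pirton: 30  (via Kelso)
Quorn: 31  (via Neston)
Linby: 32  (via Pirton)
Hale: 34  (via Quorn)
Colne: 34  (via Quorn)
Shortest route: Ulver → Kelso → Neston → Quorn → Colne = $34.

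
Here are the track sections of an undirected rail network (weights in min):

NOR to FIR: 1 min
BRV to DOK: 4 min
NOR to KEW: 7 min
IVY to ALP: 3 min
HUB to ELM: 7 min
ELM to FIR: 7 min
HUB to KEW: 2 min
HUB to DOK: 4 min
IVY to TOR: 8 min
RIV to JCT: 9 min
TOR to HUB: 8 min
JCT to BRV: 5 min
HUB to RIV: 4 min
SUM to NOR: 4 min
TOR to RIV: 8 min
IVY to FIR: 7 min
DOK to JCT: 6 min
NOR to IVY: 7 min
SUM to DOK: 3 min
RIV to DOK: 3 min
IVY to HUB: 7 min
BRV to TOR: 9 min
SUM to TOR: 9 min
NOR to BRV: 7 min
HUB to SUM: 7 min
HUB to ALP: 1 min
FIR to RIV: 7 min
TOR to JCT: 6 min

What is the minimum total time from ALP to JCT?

11 min

Candidate routes:
ALP–HUB–RIV–DOK–JCT: 1+4+3+6 = 14
ALP–HUB–DOK–JCT: 1+4+6 = 11
ALP–HUB–RIV–JCT: 1+4+9 = 14
The minimum is 11 min via ALP–HUB–DOK–JCT.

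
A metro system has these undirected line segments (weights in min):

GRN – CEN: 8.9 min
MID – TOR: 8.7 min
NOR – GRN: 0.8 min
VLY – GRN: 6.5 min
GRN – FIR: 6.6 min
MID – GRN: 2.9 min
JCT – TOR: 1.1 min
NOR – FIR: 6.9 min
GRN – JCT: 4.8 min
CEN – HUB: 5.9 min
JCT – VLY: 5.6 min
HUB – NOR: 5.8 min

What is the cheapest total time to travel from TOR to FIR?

12.5 min

Settle nodes by increasing distance from TOR:
TOR: 0
JCT: 1.1  (via TOR)
GRN: 5.9  (via JCT)
VLY: 6.7  (via JCT)
NOR: 6.7  (via GRN)
MID: 8.7  (via TOR)
FIR: 12.5  (via GRN)
Shortest route: TOR–JCT–GRN–FIR = 12.5 min.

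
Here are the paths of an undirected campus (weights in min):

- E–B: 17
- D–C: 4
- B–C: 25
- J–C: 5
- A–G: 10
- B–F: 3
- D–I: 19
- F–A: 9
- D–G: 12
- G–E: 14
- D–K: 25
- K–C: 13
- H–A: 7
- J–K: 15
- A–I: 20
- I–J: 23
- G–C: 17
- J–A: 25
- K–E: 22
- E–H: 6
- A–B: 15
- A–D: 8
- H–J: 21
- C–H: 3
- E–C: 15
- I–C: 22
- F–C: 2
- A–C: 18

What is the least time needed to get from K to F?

Shortest distances from K:
K: 0
C: 13  (via K)
F: 15  (via C)
Shortest route: K → C → F = 15 min.

15 min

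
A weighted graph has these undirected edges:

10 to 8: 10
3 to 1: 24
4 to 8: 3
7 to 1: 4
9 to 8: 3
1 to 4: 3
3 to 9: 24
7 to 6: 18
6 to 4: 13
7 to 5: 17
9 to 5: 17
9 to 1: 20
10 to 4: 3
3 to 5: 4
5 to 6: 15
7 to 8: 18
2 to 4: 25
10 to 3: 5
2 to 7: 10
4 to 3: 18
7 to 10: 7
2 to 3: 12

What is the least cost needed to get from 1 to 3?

11

Settle nodes by increasing distance from 1:
1: 0
4: 3  (via 1)
7: 4  (via 1)
8: 6  (via 4)
10: 6  (via 4)
9: 9  (via 8)
3: 11  (via 10)
Shortest route: 1–4–10–3 = 11.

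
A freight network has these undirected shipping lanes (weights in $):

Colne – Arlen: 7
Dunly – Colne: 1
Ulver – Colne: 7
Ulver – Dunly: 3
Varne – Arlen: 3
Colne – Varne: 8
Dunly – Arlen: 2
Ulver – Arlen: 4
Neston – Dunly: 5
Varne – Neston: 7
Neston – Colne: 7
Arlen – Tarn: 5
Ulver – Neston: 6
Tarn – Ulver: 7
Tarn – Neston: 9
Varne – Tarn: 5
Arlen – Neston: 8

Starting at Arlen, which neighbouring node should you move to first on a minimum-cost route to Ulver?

Ulver

Candidate routes:
Arlen - Ulver: 4 = 4
Arlen - Dunly - Ulver: 2+3 = 5
The minimum is $4 via Arlen - Ulver.
So from Arlen the first move is to Ulver.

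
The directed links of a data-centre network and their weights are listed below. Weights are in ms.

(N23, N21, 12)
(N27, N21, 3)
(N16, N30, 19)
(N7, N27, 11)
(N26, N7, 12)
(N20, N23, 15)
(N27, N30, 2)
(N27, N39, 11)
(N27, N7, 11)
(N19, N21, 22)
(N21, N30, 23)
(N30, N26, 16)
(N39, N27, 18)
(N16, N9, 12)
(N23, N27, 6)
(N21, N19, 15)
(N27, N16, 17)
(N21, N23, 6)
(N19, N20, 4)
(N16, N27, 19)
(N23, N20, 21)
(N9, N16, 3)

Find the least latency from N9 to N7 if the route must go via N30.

Shortest N9→N30: N9–N16–N30 = 22
Shortest N30→N7: N30–N26–N7 = 28
Total via N30: 22 + 28 = 50 ms.

50 ms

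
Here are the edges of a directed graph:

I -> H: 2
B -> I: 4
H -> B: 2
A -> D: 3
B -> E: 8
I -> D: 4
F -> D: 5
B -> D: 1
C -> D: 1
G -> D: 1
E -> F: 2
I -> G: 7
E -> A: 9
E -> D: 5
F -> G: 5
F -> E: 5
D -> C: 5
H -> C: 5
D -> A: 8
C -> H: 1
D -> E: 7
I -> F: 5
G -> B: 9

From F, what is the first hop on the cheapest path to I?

D

Candidate routes:
F → D → C → H → B → I: 5+5+1+2+4 = 17
F → G → B → I: 5+9+4 = 18
F → E → D → C → H → B → I: 5+5+5+1+2+4 = 22
F → G → D → C → H → B → I: 5+1+5+1+2+4 = 18
The minimum is 17 via F → D → C → H → B → I.
So from F the first move is to D.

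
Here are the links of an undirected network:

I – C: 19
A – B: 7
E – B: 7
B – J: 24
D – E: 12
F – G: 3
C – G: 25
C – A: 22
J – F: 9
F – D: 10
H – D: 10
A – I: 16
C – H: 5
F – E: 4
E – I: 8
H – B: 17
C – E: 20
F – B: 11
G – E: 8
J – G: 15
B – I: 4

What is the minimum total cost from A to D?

Compare a few routes:
A - B - E - D: 7+7+12 = 26
A - B - E - F - D: 7+7+4+10 = 28
The minimum is 26 via A - B - E - D.

26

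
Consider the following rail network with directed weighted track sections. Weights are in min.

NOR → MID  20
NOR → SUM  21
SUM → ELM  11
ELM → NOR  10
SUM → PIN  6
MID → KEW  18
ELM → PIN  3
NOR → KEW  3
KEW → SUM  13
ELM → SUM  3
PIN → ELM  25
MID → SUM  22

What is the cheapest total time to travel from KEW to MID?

Candidate routes:
KEW–SUM–PIN–ELM–NOR–MID: 13+6+25+10+20 = 74
KEW–SUM–ELM–NOR–MID: 13+11+10+20 = 54
The minimum is 54 min via KEW–SUM–ELM–NOR–MID.

54 min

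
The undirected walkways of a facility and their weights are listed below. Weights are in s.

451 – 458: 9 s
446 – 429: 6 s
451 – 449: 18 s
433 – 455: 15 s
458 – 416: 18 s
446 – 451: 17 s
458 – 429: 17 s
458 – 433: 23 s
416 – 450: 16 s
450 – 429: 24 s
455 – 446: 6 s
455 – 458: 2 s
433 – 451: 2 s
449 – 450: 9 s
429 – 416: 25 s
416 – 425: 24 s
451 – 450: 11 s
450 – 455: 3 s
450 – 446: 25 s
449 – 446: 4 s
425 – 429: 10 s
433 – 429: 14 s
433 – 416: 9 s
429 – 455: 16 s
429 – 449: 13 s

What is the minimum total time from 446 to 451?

17 s

Candidate routes:
446 → 451: 17 = 17
446 → 455 → 450 → 451: 6+3+11 = 20
The minimum is 17 s via 446 → 451.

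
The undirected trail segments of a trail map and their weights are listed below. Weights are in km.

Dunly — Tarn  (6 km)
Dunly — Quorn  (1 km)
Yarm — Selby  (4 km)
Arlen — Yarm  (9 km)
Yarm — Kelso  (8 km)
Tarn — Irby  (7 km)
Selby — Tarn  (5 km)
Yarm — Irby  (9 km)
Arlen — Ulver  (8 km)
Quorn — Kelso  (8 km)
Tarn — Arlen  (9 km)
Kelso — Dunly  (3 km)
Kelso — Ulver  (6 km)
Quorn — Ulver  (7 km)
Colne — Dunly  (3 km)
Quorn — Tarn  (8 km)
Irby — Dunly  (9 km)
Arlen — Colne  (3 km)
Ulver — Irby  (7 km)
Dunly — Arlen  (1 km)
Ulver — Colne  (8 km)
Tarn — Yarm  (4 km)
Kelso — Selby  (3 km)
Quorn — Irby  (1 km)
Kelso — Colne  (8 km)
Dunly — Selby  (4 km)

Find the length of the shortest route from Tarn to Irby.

7 km

Shortest distances from Tarn:
Tarn: 0
Yarm: 4  (via Tarn)
Selby: 5  (via Tarn)
Dunly: 6  (via Tarn)
Quorn: 7  (via Dunly)
Irby: 7  (via Tarn)
Shortest route: Tarn → Irby = 7 km.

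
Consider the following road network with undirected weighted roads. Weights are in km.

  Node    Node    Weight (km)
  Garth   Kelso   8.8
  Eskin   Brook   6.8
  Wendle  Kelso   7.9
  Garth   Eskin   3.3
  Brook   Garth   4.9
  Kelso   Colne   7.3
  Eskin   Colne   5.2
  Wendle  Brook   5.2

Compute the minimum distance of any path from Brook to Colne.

12 km

Compare a few routes:
Brook - Garth - Kelso - Colne: 4.9+8.8+7.3 = 21
Brook - Wendle - Kelso - Colne: 5.2+7.9+7.3 = 20.4
Brook - Eskin - Colne: 6.8+5.2 = 12
Brook - Garth - Eskin - Colne: 4.9+3.3+5.2 = 13.4
Cheapest is Brook - Eskin - Colne at 12 km.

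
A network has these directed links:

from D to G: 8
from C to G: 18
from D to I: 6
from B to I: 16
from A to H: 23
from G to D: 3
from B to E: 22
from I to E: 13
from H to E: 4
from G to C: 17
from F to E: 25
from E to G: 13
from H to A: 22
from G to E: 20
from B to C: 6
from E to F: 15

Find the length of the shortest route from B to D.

Enumerating some paths:
B - E - G - D: 22+13+3 = 38
B - C - G - D: 6+18+3 = 27
The minimum is 27 via B - C - G - D.

27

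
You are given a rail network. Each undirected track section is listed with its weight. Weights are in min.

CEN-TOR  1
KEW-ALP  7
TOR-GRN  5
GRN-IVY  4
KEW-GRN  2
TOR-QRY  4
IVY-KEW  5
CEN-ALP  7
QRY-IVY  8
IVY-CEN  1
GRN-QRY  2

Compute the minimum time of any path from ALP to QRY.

11 min

Compare a few routes:
ALP → CEN → IVY → GRN → QRY: 7+1+4+2 = 14
ALP → KEW → GRN → QRY: 7+2+2 = 11
ALP → CEN → TOR → GRN → QRY: 7+1+5+2 = 15
ALP → CEN → TOR → QRY: 7+1+4 = 12
The minimum is 11 min via ALP → KEW → GRN → QRY.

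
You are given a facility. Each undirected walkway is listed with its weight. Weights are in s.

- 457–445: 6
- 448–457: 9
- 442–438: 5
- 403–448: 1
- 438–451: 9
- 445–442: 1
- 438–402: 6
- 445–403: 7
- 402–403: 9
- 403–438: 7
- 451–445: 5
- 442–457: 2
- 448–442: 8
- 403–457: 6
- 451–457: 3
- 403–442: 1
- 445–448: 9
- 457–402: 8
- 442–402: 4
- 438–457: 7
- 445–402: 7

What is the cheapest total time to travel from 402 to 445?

5 s

Candidate routes:
402 → 442 → 445: 4+1 = 5
402 → 445: 7 = 7
Cheapest is 402 → 442 → 445 at 5 s.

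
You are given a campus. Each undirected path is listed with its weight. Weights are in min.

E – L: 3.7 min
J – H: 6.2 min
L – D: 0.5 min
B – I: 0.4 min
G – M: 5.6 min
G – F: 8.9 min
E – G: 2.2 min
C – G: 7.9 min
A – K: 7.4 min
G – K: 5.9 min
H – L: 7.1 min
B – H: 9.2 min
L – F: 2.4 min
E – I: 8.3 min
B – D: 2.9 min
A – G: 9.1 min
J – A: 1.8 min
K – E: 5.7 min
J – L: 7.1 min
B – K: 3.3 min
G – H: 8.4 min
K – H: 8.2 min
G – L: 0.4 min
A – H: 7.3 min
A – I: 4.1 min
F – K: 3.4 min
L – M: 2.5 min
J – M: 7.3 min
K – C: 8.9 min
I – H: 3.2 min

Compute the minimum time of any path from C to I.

12.1 min

Compare a few routes:
C–G–K–B–I: 7.9+5.9+3.3+0.4 = 17.5
C–G–E–L–D–B–I: 7.9+2.2+3.7+0.5+2.9+0.4 = 17.6
C–G–L–D–B–I: 7.9+0.4+0.5+2.9+0.4 = 12.1
C–K–B–I: 8.9+3.3+0.4 = 12.6
The minimum is 12.1 min via C–G–L–D–B–I.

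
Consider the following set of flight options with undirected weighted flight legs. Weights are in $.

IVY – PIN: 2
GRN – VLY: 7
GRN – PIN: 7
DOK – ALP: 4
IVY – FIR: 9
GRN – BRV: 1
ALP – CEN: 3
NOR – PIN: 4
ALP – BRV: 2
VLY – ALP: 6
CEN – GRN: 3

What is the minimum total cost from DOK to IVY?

Enumerating some paths:
DOK → ALP → VLY → GRN → PIN → IVY: 4+6+7+7+2 = 26
DOK → ALP → BRV → GRN → PIN → IVY: 4+2+1+7+2 = 16
DOK → ALP → CEN → GRN → PIN → IVY: 4+3+3+7+2 = 19
Cheapest is DOK → ALP → BRV → GRN → PIN → IVY at $16.

$16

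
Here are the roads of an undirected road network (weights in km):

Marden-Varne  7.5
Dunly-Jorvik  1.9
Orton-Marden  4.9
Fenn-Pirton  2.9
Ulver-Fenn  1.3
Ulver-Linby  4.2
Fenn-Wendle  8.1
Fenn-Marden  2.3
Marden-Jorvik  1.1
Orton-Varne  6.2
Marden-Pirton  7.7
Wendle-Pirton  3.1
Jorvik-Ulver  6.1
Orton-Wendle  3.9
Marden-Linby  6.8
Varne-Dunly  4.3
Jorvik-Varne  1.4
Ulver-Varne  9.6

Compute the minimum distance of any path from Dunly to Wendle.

Candidate routes:
Dunly → Jorvik → Marden → Orton → Wendle: 1.9+1.1+4.9+3.9 = 11.8
Dunly → Jorvik → Marden → Fenn → Wendle: 1.9+1.1+2.3+8.1 = 13.4
Dunly → Jorvik → Varne → Orton → Wendle: 1.9+1.4+6.2+3.9 = 13.4
Dunly → Jorvik → Marden → Fenn → Pirton → Wendle: 1.9+1.1+2.3+2.9+3.1 = 11.3
Cheapest is Dunly → Jorvik → Marden → Fenn → Pirton → Wendle at 11.3 km.

11.3 km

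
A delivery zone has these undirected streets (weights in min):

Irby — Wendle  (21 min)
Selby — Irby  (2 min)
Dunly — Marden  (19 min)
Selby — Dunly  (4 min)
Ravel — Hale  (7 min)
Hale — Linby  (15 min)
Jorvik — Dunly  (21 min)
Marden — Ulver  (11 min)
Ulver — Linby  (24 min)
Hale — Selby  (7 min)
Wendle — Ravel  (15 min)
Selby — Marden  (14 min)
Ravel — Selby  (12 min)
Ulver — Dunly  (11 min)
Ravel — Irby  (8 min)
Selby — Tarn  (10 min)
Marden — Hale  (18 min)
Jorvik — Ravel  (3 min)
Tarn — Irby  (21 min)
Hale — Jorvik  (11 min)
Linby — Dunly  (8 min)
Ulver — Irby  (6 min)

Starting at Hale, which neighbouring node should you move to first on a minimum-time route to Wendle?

Ravel

Enumerating some paths:
Hale - Jorvik - Ravel - Wendle: 11+3+15 = 29
Hale - Selby - Irby - Wendle: 7+2+21 = 30
Hale - Ravel - Wendle: 7+15 = 22
The minimum is 22 min via Hale - Ravel - Wendle.
So from Hale the first move is to Ravel.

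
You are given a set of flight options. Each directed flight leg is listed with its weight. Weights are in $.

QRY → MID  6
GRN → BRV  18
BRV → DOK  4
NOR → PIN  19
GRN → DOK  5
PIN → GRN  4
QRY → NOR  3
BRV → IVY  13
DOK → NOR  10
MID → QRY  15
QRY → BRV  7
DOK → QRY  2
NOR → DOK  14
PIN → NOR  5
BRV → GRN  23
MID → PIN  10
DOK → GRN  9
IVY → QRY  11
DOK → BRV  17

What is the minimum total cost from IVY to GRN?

$31

Compare a few routes:
IVY–QRY–NOR–PIN–GRN: 11+3+19+4 = 37
IVY–QRY–NOR–DOK–GRN: 11+3+14+9 = 37
IVY–QRY–BRV–DOK–GRN: 11+7+4+9 = 31
The minimum is $31 via IVY–QRY–BRV–DOK–GRN.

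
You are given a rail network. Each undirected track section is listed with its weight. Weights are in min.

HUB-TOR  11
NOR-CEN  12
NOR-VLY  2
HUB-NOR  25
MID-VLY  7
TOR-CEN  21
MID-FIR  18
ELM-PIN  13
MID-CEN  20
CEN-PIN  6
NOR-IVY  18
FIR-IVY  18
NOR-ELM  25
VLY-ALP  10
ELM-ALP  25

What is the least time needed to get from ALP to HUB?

Shortest distances from ALP:
ALP: 0
VLY: 10  (via ALP)
NOR: 12  (via VLY)
MID: 17  (via VLY)
CEN: 24  (via NOR)
ELM: 25  (via ALP)
IVY: 30  (via NOR)
PIN: 30  (via CEN)
FIR: 35  (via MID)
HUB: 37  (via NOR)
Shortest route: ALP–VLY–NOR–HUB = 37 min.

37 min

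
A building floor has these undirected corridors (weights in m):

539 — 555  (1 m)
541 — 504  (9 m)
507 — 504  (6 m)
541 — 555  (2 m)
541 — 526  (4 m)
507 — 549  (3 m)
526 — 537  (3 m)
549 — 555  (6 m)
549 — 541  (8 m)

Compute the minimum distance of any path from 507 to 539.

10 m

Settle nodes by increasing distance from 507:
507: 0
549: 3  (via 507)
504: 6  (via 507)
555: 9  (via 549)
539: 10  (via 555)
Shortest route: 507–549–555–539 = 10 m.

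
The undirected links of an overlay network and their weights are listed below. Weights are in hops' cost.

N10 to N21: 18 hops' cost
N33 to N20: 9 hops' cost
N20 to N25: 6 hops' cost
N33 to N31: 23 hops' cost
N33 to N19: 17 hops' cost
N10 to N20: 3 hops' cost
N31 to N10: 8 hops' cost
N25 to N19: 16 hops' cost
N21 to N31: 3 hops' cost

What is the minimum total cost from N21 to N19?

36 hops' cost

Shortest distances from N21:
N21: 0
N31: 3  (via N21)
N10: 11  (via N31)
N20: 14  (via N10)
N25: 20  (via N20)
N33: 23  (via N20)
N19: 36  (via N25)
Shortest route: N21 → N31 → N10 → N20 → N25 → N19 = 36 hops' cost.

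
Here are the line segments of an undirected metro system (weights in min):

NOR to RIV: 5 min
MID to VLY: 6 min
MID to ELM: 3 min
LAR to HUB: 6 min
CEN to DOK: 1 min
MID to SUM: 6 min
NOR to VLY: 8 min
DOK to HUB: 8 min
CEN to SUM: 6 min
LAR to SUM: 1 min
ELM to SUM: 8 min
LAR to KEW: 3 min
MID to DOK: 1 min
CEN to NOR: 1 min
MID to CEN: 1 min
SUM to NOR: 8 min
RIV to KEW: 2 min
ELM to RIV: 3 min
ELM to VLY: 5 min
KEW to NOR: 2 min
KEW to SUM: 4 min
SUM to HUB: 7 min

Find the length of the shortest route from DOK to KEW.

Shortest distances from DOK:
DOK: 0
MID: 1  (via DOK)
CEN: 1  (via DOK)
NOR: 2  (via CEN)
KEW: 4  (via NOR)
Shortest route: DOK–CEN–NOR–KEW = 4 min.

4 min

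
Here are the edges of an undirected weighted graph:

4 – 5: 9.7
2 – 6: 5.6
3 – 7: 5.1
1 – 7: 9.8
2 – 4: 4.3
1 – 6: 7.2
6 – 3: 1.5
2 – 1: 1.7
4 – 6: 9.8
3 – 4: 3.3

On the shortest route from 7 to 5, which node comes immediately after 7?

3

Enumerating some paths:
7 - 1 - 2 - 4 - 5: 9.8+1.7+4.3+9.7 = 25.5
7 - 3 - 4 - 5: 5.1+3.3+9.7 = 18.1
The minimum is 18.1 via 7 - 3 - 4 - 5.
So from 7 the first move is to 3.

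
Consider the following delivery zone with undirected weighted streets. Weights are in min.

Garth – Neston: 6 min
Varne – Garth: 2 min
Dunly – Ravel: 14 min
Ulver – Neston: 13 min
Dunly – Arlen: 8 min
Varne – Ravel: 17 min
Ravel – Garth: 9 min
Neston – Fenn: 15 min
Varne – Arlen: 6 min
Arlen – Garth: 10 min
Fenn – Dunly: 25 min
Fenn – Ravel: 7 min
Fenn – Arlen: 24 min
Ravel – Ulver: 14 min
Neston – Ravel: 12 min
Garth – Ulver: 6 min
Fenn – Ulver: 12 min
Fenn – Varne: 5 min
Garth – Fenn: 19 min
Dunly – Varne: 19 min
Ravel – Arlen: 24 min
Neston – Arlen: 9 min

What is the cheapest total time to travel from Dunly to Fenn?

19 min

Compare a few routes:
Dunly–Ravel–Fenn: 14+7 = 21
Dunly–Arlen–Varne–Fenn: 8+6+5 = 19
The minimum is 19 min via Dunly–Arlen–Varne–Fenn.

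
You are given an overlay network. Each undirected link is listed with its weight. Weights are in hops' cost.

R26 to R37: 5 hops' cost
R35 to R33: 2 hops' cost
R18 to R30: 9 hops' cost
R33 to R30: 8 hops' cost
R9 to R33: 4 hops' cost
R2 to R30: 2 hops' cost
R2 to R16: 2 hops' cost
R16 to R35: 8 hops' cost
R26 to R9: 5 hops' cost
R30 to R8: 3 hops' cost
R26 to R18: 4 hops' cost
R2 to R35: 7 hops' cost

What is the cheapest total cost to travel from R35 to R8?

12 hops' cost

Settle nodes by increasing distance from R35:
R35: 0
R33: 2  (via R35)
R9: 6  (via R33)
R2: 7  (via R35)
R16: 8  (via R35)
R30: 9  (via R2)
R26: 11  (via R9)
R8: 12  (via R30)
Shortest route: R35–R2–R30–R8 = 12 hops' cost.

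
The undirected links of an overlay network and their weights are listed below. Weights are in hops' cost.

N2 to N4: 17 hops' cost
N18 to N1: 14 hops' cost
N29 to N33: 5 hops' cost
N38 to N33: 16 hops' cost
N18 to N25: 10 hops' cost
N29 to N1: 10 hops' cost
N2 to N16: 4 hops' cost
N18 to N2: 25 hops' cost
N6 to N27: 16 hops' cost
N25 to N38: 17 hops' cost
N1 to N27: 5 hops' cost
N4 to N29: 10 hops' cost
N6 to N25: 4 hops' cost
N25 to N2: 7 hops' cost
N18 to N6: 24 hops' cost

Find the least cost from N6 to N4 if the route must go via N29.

Best N6 to N29: N6–N27–N1–N29 costing 31
Best N29 to N4: N29–N4 costing 10
Total via N29: 31 + 10 = 41 hops' cost.

41 hops' cost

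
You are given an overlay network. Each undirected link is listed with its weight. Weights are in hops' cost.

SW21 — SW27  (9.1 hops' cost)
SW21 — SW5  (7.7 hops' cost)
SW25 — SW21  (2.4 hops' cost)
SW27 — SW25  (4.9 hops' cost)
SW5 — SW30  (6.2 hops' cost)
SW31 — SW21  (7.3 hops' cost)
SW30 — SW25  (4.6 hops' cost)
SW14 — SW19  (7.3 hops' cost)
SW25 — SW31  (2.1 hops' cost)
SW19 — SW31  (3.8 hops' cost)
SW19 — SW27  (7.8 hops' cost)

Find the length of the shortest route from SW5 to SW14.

23.3 hops' cost

Compare a few routes:
SW5 - SW21 - SW25 - SW31 - SW19 - SW14: 7.7+2.4+2.1+3.8+7.3 = 23.3
SW5 - SW30 - SW25 - SW31 - SW19 - SW14: 6.2+4.6+2.1+3.8+7.3 = 24
The minimum is 23.3 hops' cost via SW5 - SW21 - SW25 - SW31 - SW19 - SW14.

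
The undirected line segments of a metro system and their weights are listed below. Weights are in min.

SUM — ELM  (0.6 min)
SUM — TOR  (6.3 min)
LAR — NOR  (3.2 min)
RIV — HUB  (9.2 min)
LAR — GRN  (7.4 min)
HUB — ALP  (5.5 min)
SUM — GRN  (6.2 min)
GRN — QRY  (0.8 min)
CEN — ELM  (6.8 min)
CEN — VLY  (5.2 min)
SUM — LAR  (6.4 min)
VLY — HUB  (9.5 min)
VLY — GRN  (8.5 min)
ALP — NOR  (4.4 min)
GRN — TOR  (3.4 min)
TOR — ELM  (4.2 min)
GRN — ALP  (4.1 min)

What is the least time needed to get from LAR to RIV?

22.3 min

Shortest distances from LAR:
LAR: 0
NOR: 3.2  (via LAR)
SUM: 6.4  (via LAR)
ELM: 7  (via SUM)
GRN: 7.4  (via LAR)
ALP: 7.6  (via NOR)
QRY: 8.2  (via GRN)
TOR: 10.8  (via GRN)
HUB: 13.1  (via ALP)
CEN: 13.8  (via ELM)
VLY: 15.9  (via GRN)
RIV: 22.3  (via HUB)
Shortest route: LAR–NOR–ALP–HUB–RIV = 22.3 min.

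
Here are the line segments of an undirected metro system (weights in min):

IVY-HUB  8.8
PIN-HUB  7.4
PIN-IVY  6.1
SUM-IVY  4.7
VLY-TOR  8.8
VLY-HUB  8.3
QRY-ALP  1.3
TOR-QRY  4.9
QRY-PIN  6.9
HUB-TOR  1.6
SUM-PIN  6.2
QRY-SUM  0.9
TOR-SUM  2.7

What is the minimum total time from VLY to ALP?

Enumerating some paths:
VLY–HUB–TOR–SUM–QRY–ALP: 8.3+1.6+2.7+0.9+1.3 = 14.8
VLY–TOR–SUM–QRY–ALP: 8.8+2.7+0.9+1.3 = 13.7
Cheapest is VLY–TOR–SUM–QRY–ALP at 13.7 min.

13.7 min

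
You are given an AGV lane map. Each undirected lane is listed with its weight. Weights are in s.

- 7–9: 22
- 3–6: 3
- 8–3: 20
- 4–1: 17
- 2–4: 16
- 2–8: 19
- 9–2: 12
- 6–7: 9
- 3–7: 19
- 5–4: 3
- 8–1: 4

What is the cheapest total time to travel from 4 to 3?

Compare a few routes:
4–2–8–3: 16+19+20 = 55
4–1–8–3: 17+4+20 = 41
The minimum is 41 s via 4–1–8–3.

41 s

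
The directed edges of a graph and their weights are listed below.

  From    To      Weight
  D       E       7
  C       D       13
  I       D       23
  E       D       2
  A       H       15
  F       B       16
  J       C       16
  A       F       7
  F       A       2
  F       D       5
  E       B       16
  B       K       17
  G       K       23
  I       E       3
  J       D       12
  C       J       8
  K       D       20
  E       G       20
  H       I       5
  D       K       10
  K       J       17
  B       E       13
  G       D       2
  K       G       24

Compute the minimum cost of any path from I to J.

Shortest distances from I:
I: 0
E: 3  (via I)
D: 5  (via E)
K: 15  (via D)
B: 19  (via E)
G: 23  (via E)
J: 32  (via K)
Shortest route: I → E → D → K → J = 32.

32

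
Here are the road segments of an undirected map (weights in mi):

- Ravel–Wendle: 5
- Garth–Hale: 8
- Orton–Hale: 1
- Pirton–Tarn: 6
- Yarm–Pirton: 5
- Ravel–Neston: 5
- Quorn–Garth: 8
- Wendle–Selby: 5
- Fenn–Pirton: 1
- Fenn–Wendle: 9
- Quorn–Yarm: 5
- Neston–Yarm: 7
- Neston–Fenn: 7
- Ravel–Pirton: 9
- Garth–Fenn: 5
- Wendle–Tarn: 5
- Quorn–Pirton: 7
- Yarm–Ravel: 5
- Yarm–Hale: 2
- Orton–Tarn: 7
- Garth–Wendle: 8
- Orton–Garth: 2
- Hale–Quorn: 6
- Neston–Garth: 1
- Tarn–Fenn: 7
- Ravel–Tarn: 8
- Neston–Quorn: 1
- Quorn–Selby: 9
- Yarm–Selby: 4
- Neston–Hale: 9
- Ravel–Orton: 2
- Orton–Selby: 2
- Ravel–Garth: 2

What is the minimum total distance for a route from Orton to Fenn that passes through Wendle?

16 mi

Best Orton to Wendle: Orton → Ravel → Wendle costing 7
Shortest Wendle→Fenn: Wendle → Fenn = 9
Total via Wendle: 7 + 9 = 16 mi.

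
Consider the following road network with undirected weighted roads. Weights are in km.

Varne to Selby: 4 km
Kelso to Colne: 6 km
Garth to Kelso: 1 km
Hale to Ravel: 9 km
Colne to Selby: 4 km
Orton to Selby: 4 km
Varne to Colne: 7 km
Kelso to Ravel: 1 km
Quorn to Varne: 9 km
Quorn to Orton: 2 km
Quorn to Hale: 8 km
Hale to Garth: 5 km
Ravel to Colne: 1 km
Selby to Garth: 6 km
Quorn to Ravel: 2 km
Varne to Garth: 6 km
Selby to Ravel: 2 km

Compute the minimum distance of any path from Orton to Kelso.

Shortest distances from Orton:
Orton: 0
Quorn: 2  (via Orton)
Ravel: 4  (via Quorn)
Selby: 4  (via Orton)
Kelso: 5  (via Ravel)
Shortest route: Orton → Quorn → Ravel → Kelso = 5 km.

5 km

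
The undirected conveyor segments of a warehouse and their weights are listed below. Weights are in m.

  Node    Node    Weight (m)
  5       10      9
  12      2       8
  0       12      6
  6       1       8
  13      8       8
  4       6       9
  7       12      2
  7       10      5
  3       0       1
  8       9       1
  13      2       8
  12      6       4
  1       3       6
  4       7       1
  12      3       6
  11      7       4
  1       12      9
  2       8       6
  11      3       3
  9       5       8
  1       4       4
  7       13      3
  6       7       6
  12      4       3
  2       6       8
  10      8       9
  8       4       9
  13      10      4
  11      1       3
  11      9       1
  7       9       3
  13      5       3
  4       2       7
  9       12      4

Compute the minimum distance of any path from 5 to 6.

12 m

Compare a few routes:
5 - 13 - 7 - 6: 3+3+6 = 12
5 - 13 - 7 - 4 - 12 - 6: 3+3+1+3+4 = 14
5 - 9 - 12 - 6: 8+4+4 = 16
5 - 13 - 7 - 4 - 6: 3+3+1+9 = 16
Cheapest is 5 - 13 - 7 - 6 at 12 m.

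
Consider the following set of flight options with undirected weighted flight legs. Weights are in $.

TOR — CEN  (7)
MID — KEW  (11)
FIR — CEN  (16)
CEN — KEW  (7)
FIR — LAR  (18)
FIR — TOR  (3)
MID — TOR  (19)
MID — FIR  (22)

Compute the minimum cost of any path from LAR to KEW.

Shortest distances from LAR:
LAR: 0
FIR: 18  (via LAR)
TOR: 21  (via FIR)
CEN: 28  (via TOR)
KEW: 35  (via CEN)
Shortest route: LAR–FIR–TOR–CEN–KEW = $35.

$35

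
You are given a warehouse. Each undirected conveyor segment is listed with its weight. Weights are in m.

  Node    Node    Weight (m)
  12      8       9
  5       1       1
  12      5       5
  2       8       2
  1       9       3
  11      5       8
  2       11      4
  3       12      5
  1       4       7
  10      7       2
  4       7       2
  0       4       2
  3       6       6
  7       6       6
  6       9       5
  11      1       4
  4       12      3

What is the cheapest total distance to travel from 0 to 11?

Compare a few routes:
0 - 4 - 12 - 5 - 1 - 11: 2+3+5+1+4 = 15
0 - 4 - 12 - 5 - 11: 2+3+5+8 = 18
0 - 4 - 1 - 11: 2+7+4 = 13
The minimum is 13 m via 0 - 4 - 1 - 11.

13 m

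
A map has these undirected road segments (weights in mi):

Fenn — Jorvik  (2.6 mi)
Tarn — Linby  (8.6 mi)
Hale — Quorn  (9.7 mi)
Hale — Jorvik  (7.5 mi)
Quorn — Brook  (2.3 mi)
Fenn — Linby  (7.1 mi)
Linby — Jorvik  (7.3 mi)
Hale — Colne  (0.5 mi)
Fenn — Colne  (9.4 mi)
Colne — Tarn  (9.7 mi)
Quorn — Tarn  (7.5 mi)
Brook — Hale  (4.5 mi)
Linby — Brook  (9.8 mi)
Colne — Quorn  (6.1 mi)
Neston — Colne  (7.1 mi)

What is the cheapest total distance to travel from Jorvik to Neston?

15.1 mi

Candidate routes:
Jorvik → Hale → Colne → Neston: 7.5+0.5+7.1 = 15.1
Jorvik → Fenn → Colne → Neston: 2.6+9.4+7.1 = 19.1
The minimum is 15.1 mi via Jorvik → Hale → Colne → Neston.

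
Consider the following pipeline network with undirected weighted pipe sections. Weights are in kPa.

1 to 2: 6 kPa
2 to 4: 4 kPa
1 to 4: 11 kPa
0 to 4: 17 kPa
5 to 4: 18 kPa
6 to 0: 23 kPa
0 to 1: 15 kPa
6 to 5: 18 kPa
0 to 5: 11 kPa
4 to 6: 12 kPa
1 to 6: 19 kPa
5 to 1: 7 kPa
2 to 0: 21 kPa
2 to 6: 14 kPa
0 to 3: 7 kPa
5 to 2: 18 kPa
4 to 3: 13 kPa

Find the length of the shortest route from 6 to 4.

Compare a few routes:
6 → 2 → 4: 14+4 = 18
6 → 4: 12 = 12
The minimum is 12 kPa via 6 → 4.

12 kPa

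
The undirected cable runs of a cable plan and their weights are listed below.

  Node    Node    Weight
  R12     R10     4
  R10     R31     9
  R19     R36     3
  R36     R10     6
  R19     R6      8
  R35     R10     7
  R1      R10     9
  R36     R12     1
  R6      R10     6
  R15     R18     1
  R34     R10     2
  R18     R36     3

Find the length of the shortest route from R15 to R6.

15

Enumerating some paths:
R15 - R18 - R36 - R10 - R6: 1+3+6+6 = 16
R15 - R18 - R36 - R19 - R6: 1+3+3+8 = 15
Cheapest is R15 - R18 - R36 - R19 - R6 at 15.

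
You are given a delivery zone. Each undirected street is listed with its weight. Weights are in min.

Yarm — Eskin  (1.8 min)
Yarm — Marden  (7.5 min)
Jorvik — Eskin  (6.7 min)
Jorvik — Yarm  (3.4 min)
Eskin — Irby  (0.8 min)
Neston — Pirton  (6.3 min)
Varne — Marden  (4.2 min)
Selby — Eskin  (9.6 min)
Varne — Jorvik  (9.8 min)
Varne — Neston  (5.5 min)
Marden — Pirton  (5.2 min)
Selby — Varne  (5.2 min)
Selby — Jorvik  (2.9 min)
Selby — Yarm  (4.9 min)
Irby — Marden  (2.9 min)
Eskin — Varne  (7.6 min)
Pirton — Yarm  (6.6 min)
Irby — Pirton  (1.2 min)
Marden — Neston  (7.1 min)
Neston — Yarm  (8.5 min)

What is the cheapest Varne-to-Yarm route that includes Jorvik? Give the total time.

11.5 min

Shortest Varne→Jorvik: Varne → Selby → Jorvik = 8.1
Best Jorvik to Yarm: Jorvik → Yarm costing 3.4
Total via Jorvik: 8.1 + 3.4 = 11.5 min.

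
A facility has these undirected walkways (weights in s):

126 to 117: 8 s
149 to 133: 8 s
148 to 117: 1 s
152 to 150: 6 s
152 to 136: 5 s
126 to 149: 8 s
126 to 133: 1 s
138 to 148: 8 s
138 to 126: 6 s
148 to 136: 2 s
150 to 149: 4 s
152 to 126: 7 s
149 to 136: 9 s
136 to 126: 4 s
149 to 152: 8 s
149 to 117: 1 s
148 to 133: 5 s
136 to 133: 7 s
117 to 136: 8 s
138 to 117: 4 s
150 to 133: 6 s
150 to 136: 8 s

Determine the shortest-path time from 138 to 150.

9 s

Shortest distances from 138:
138: 0
117: 4  (via 138)
149: 5  (via 117)
148: 5  (via 117)
126: 6  (via 138)
136: 7  (via 148)
133: 7  (via 126)
150: 9  (via 149)
Shortest route: 138 → 117 → 149 → 150 = 9 s.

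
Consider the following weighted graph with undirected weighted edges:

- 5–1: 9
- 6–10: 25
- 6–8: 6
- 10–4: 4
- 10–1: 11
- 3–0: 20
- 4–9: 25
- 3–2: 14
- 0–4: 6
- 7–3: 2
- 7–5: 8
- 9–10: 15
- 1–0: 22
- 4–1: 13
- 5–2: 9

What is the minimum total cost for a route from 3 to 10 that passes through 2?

43

Shortest 3→2: 3–2 = 14
Best 2 to 10: 2–5–1–10 costing 29
Total via 2: 14 + 29 = 43.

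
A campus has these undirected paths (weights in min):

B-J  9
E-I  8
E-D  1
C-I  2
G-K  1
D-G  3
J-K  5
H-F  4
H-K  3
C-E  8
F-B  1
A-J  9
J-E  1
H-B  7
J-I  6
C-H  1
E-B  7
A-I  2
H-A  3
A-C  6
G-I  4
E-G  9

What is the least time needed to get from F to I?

7 min

Compare a few routes:
F–H–C–I: 4+1+2 = 7
F–H–A–I: 4+3+2 = 9
Cheapest is F–H–C–I at 7 min.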